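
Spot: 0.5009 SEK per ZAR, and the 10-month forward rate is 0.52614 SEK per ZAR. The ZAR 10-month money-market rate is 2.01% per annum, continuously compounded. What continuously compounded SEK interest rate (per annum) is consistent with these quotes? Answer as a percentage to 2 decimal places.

T = 10/12 years.
F/S = 0.52614/0.5009 = 1.0503893 = (growth of SEK) / (growth of ZAR).
ZAR growth factor: e^(0.0201×10/12) = 1.0168911.
So the SEK growth factor = 1.0681315.
r = ln(1.0681315)/(10/12) = 0.079093 → 7.91%.

7.91%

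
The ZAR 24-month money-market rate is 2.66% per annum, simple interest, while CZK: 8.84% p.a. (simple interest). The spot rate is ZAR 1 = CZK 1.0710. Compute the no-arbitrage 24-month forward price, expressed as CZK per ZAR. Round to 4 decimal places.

T = 2 years.
CZK growth factor: 1 + 0.0884×2 = 1.176800.
ZAR accumulates by 1 + 0.0266×2 = 1.053200.
CIP: F = S · (grow CZK)/(grow ZAR) = 1.071 × 1.176800/1.053200 = 1.196689 CZK per ZAR.

1.1967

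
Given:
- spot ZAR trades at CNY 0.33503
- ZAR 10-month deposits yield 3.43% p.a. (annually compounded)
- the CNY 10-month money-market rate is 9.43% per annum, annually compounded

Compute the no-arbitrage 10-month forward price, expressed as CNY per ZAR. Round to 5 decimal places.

0.35115

T = 10/12 years.
CNY accumulates by (1 + 0.0943)^(10/12) = 1.0779874.
ZAR accumulates by (1 + 0.0343)^(10/12) = 1.0285027.
CIP: F = S · (grow CNY)/(grow ZAR) = 0.33503 × 1.0779874/1.0285027 = 0.3511494 CNY per ZAR.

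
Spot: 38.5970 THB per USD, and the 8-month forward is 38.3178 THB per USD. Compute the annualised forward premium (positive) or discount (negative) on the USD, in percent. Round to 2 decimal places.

-1.09%

T = 8/12 years.
(F − S)/S = (38.3178 − 38.597)/38.597 = -0.0072337.
Per annum: -0.0072337 / (8/12) = -0.010851 = -1.09%.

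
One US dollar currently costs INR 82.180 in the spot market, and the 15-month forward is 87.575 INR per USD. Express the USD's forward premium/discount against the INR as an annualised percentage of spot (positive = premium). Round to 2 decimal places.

T = 15/12 years.
USD trades forward at +6.56486% vs spot over the period.
×(1/T) gives 5.25% p.a.

+5.25%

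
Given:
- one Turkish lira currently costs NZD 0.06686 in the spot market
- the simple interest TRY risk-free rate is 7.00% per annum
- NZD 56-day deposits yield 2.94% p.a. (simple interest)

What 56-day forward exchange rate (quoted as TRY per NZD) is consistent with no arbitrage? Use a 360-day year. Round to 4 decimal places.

15.0507

T = 56/360 years.
Growth of 1 NZD over T: 1 + 0.0294×56/360 = 1.00457333.
TRY accumulates by 1 + 0.0700×56/360 = 1.01088889.
CIP: F = S · (grow NZD)/(grow TRY) = 0.06686 × 1.00457333/1.01088889 = 0.066442290 NZD per TRY.
Quoted the other way: 1/0.066442290 = 15.0507 TRY per NZD.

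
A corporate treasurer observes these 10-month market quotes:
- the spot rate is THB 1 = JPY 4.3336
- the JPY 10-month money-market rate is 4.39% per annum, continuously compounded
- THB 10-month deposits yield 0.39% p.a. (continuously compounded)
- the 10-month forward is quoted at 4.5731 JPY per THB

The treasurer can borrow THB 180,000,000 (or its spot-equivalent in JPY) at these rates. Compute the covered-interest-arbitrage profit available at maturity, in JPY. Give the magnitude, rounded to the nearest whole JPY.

JPY 16,724,451

T = 10/12 years.
Keep in THB, deliver into the forward: 180,000,000·1.00325528698·4.5731 = JPY 825,837,615.52.
Swap to JPY now, deposit: 180,000,000·4.3336·1.03726073881 = JPY 809,113,164.79.
The quoted forward overvalues THB, so borrow JPY, buy THB at spot, deposit the THB at 0.39%, and sell the proceeds forward at 4.5731.
The gap between the two covered legs is JPY 16,724,451.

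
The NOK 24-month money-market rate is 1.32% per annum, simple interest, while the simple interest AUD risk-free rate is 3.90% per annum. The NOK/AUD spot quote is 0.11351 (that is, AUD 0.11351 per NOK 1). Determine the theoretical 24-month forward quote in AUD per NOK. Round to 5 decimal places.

0.11922

T = 2 years.
AUD growth factor: 1 + 0.0390×2 = 1.078000.
Growth of 1 NOK over T: 1 + 0.0132×2 = 1.026400.
So F = 0.11351 × 1.078000 / 1.026400 = 0.1192165 (AUD/NOK).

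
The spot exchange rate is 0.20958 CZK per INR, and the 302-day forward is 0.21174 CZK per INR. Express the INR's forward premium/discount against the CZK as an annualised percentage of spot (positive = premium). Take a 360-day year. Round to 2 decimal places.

T = 302/360 years.
Period premium: (0.21174 − 0.20958)/0.20958 = 0.0103063.
×(1/T) gives 1.23% p.a.

+1.23%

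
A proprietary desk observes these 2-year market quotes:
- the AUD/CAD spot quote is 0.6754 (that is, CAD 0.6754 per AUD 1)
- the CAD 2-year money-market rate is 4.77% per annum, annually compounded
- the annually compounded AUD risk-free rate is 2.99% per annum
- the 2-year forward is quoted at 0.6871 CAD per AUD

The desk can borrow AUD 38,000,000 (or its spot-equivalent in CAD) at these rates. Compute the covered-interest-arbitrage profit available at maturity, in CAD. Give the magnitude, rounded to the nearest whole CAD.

T = 2 years.
Invest the AUD and cover forward: 38,000,000 × 1.06069401 × 0.6871 = CAD 27,694,508.46.
Convert at spot and invest in CAD: 38,000,000 × 0.6754 × 1.09767529 = CAD 28,172,055.85.
The quoted forward undervalues AUD, so borrow AUD, convert to CAD at spot, deposit the CAD at 4.77%, and buy AUD forward at 0.6871 to cover the loan.
Arbitrage profit = |27,694,508.46 − 28,172,055.85| = CAD 477,547.

CAD 477,547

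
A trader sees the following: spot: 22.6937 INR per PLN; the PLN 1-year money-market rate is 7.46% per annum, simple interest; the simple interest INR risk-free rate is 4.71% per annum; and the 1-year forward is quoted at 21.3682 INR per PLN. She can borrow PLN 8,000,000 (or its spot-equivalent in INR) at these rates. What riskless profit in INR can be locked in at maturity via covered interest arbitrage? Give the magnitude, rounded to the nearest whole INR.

INR 6,402,444

T = 1 year.
Invest the PLN and cover forward: 8,000,000 × 1.074600 × 21.3682 = INR 183,698,141.76.
Convert at spot and invest in INR: 8,000,000 × 22.6937 × 1.047100 = INR 190,100,586.16.
The quoted forward undervalues PLN, so borrow PLN, convert to INR at spot, deposit the INR at 4.71%, and buy PLN forward at 21.3682 to cover the loan.
Arbitrage profit = |183,698,141.76 − 190,100,586.16| = INR 6,402,444.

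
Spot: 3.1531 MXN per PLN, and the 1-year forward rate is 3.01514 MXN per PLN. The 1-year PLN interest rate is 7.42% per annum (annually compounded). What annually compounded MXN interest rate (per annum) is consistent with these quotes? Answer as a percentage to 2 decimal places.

T = 1 year.
CIP gives F = S · g_MXN/g_PLN, so g_MXN/g_PLN = 3.01514/3.1531 = 0.9562462.
The PLN side grows by (1 + 0.0742)^1 = 1.074200.
That pins the MXN growth at 1.0271997.
Annualise: 1.0271997^(1/1) − 1 = 0.027200 = 2.72%.

2.72%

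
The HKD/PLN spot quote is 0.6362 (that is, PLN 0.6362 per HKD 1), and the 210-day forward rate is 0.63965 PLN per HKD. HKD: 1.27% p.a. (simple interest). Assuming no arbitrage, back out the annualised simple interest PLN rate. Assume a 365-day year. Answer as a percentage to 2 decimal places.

2.22%

T = 210/365 years.
CIP gives F = S · g_PLN/g_HKD, so g_PLN/g_HKD = 0.63965/0.6362 = 1.0054228.
HKD growth factor: 1 + 0.0127×210/365 = 1.0073068.
Hence g_PLN = 1.0127692.
(1.0127692 − 1)/T = 0.022194, i.e. 2.22%.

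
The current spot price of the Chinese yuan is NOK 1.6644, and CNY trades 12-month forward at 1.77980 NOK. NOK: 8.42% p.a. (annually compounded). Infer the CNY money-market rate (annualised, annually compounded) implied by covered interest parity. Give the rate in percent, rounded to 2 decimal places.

T = 1 year.
By CIP, F/S equals the NOK-to-CNY growth ratio: 1.7798/1.6644 = 1.0693343.
The NOK side grows by (1 + 0.0842)^1 = 1.084200.
That pins the CNY growth at 1.0139018.
r = 1.0139018^(1/1) − 1 = 0.013902 → 1.39%.

1.39%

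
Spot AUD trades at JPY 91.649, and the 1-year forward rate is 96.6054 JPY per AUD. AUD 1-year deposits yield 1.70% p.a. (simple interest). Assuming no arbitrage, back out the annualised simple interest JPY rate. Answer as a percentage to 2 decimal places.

7.20%

T = 1 year.
F/S = 96.6054/91.649 = 1.0540802 = (growth of JPY) / (growth of AUD).
AUD growth factor: 1 + 0.0170×1 = 1.017000.
Hence g_JPY = 1.0719996.
r = (1.0719996 − 1)/1 = 0.072000 → 7.20%.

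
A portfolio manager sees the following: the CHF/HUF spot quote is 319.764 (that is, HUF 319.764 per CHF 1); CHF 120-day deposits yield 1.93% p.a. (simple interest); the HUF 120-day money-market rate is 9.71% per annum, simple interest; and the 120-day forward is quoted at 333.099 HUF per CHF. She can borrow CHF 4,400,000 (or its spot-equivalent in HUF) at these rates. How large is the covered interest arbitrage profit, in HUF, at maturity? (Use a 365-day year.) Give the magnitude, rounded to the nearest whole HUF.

T = 120/365 years.
Route A — deposit CHF, sell forward: 4,400,000 × 1.006345205479 × 333.099 = HUF 1,474,935,359.04.
Route B — convert at spot, deposit HUF: 4,400,000 × 319.764 × 1.031923287671 = HUF 1,451,876,439.90.
The quoted forward overvalues CHF, so borrow HUF, buy CHF at spot, deposit the CHF at 1.93%, and sell the proceeds forward at 333.099.
The gap between the two covered legs is HUF 23,058,919.

HUF 23,058,919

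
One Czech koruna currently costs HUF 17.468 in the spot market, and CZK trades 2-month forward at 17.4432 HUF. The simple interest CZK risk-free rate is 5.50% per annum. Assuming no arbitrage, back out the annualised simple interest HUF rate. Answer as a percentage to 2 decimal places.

4.64%

T = 2/12 years.
By CIP, F/S equals the HUF-to-CZK growth ratio: 17.4432/17.468 = 0.9985803.
The CZK side grows by 1 + 0.0550×2/12 = 1.0091667.
Hence g_HUF = 1.007734.
(1.007734 − 1)/T = 0.046404, i.e. 4.64%.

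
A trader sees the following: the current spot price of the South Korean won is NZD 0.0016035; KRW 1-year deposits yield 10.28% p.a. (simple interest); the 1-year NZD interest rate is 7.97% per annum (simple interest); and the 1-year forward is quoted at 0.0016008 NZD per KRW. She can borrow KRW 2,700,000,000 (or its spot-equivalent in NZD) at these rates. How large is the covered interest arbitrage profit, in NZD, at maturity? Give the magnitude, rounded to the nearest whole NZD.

T = 1 year.
Invest the KRW and cover forward: 2,700,000,000 × 1.102800 × 0.0016008 = NZD 4,766,478.05.
Convert at spot and invest in NZD: 2,700,000,000 × 0.0016035 × 1.079700 = NZD 4,674,507.17.
The quoted forward overvalues KRW, so borrow NZD, buy KRW at spot, deposit the KRW at 10.28%, and sell the proceeds forward at 0.0016008.
Profit = 4,766,478.05 − 4,674,507.17 = NZD 91,971.

NZD 91,971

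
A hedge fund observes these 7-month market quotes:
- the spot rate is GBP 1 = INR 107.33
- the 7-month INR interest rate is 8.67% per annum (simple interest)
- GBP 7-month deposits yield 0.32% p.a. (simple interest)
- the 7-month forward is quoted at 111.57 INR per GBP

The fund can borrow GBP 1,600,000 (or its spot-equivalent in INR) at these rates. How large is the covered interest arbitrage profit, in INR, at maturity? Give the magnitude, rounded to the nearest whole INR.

T = 7/12 years.
Keep in GBP, deliver into the forward: 1,600,000·1.00186666667·111.57 = INR 178,845,222.40.
Swap to INR now, deposit: 1,600,000·107.33·1.050575 = INR 180,413,143.60.
The quoted forward undervalues GBP, so borrow GBP, convert to INR at spot, deposit the INR at 8.67%, and buy GBP forward at 111.57 to cover the loan.
Arbitrage profit = |178,845,222.40 − 180,413,143.60| = INR 1,567,921.

INR 1,567,921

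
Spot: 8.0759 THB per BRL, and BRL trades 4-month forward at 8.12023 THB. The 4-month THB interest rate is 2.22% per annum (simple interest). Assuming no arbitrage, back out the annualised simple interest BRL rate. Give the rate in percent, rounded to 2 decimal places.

T = 4/12 years.
By CIP, F/S equals the THB-to-BRL growth ratio: 8.12023/8.0759 = 1.0054892.
The THB side grows by 1 + 0.0222×4/12 = 1.007400.
Hence g_BRL = 1.0019004.
(1.0019004 − 1)/T = 0.005701, i.e. 0.57%.

0.57%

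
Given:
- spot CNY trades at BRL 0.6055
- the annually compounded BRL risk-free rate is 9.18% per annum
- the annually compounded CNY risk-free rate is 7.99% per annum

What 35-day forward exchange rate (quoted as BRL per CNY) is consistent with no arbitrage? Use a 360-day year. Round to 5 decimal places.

T = 35/360 years.
BRL accumulates by (1 + 0.0918)^(35/360) = 1.0085754.
CNY accumulates by (1 + 0.0799)^(35/360) = 1.0075013.
CIP: F = S · (grow BRL)/(grow CNY) = 0.6055 × 1.0085754/1.0075013 = 0.6061455 BRL per CNY.

0.60615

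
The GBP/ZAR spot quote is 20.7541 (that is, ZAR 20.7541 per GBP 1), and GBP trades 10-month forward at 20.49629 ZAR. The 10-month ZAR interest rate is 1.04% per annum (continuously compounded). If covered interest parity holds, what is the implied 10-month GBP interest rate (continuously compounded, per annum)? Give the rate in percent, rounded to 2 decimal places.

T = 10/12 years.
By CIP, F/S equals the ZAR-to-GBP growth ratio: 20.49629/20.7541 = 0.9875779.
The ZAR side grows by e^(0.0104×10/12) = 1.0087043.
That pins the GBP growth at 1.0213921.
r = ln(1.0213921)/(10/12) = 0.025400 → 2.54%.

2.54%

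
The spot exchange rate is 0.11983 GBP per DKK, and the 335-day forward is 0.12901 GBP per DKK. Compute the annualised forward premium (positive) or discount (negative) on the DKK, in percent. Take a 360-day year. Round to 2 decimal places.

T = 335/360 years.
Period premium: (0.12901 − 0.11983)/0.11983 = 0.0766085.
Per annum: 0.0766085 / (335/360) = 0.082326 = 8.23%.

+8.23%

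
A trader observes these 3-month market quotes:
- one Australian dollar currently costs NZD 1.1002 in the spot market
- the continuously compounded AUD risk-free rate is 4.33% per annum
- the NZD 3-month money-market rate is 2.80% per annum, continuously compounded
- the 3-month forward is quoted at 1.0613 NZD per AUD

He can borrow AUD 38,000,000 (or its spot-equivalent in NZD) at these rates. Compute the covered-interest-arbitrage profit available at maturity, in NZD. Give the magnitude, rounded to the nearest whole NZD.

NZD 1,332,943

T = 3/12 years.
Invest the AUD and cover forward: 38,000,000 × 1.0108838023 × 1.0613 = NZD 40,768,337.22.
Convert at spot and invest in NZD: 38,000,000 × 1.1002 × 1.0070245573 = NZD 42,101,279.88.
The quoted forward undervalues AUD, so borrow AUD, convert to NZD at spot, deposit the NZD at 2.80%, and buy AUD forward at 1.0613 to cover the loan.
Profit = 42,101,279.88 − 40,768,337.22 = NZD 1,332,943.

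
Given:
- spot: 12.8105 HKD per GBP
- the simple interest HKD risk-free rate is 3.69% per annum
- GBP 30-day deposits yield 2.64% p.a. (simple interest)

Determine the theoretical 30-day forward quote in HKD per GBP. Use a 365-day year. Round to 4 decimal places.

12.8215

T = 30/365 years.
Growth of 1 HKD over T: 1 + 0.0369×30/365 = 1.00303288.
Growth of 1 GBP over T: 1 + 0.0264×30/365 = 1.00216986.
So F = 12.8105 × 1.00303288 / 1.00216986 = 12.821532 (HKD/GBP).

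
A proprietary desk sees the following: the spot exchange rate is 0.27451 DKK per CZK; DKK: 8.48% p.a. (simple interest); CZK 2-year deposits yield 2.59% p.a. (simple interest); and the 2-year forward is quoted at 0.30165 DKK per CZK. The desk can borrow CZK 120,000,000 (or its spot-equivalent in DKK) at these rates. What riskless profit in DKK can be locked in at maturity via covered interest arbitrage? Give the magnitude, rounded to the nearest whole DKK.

T = 2 years.
Keep in CZK, deliver into the forward: 120,000,000·1.051800·0.30165 = DKK 38,073,056.40.
Swap to DKK now, deposit: 120,000,000·0.27451·1.169600 = DKK 38,528,027.52.
The quoted forward undervalues CZK, so borrow CZK, convert to DKK at spot, deposit the DKK at 8.48%, and buy CZK forward at 0.30165 to cover the loan.
Arbitrage profit = |38,073,056.40 − 38,528,027.52| = DKK 454,971.

DKK 454,971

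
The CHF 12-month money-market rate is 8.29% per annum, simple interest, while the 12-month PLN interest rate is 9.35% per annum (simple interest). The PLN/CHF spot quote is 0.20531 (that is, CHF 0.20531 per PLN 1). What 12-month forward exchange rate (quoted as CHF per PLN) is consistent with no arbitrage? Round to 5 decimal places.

T = 1 year.
CHF accumulates by 1 + 0.0829×1 = 1.082900.
Growth of 1 PLN over T: 1 + 0.0935×1 = 1.093500.
Forward (CHF per PLN) = 0.20531 × 1.082900 / 1.093500 = 0.2033198.

0.20332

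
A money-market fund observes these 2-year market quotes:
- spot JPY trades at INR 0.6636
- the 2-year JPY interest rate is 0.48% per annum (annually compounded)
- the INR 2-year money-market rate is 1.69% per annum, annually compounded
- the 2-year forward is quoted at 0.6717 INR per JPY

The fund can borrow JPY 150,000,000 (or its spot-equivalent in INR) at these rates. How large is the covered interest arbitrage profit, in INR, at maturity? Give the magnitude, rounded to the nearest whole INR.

T = 2 years.
Route A — deposit JPY, sell forward: 150,000,000 × 1.00962304 × 0.6717 = INR 101,724,569.40.
Route B — convert at spot, deposit INR: 150,000,000 × 0.6636 × 1.03408561 = INR 102,932,881.62.
The quoted forward undervalues JPY, so borrow JPY, convert to INR at spot, deposit the INR at 1.69%, and buy JPY forward at 0.6717 to cover the loan.
Profit = 102,932,881.62 − 101,724,569.40 = INR 1,208,312.

INR 1,208,312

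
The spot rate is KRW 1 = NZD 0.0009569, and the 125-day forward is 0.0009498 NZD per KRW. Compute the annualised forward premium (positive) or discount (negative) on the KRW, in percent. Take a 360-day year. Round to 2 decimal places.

T = 125/360 years.
Period premium: (0.0009498 − 0.0009569)/0.0009569 = -0.0074198.
Per annum: -0.0074198 / (125/360) = -0.021369 = -2.14%.

-2.14%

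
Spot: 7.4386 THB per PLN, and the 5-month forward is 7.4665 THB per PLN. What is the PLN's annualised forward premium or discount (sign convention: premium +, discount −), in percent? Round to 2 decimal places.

+0.90%

T = 5/12 years.
Period premium: (7.4665 − 7.4386)/7.4386 = 0.0037507.
Per annum: 0.0037507 / (5/12) = 0.009002 = 0.90%.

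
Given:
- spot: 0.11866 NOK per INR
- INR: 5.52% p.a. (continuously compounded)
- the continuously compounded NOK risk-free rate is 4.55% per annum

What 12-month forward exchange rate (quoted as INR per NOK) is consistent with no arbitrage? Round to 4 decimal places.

T = 1 year.
NOK growth factor: e^(0.0455×1) = 1.046551.
Growth of 1 INR over T: e^(0.0552×1) = 1.0567519.
So F = 0.11866 × 1.046551 / 1.0567519 = 0.1175146 (NOK/INR).
Quoted the other way: 1/0.1175146 = 8.5096 INR per NOK.

8.5096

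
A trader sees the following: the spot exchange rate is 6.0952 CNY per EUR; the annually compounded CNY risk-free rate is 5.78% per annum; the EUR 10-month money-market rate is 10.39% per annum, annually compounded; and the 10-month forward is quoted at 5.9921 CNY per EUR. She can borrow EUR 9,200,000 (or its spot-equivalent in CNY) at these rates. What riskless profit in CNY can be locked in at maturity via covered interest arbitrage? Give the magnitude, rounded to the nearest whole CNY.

T = 10/12 years.
Route A — deposit EUR, sell forward: 9,200,000 × 1.0858623566 × 5.9921 = CNY 59,860,681.61.
Route B — convert at spot, deposit CNY: 9,200,000 × 6.0952 × 1.0479397213 = CNY 58,764,100.14.
The quoted forward overvalues EUR, so borrow CNY, buy EUR at spot, deposit the EUR at 10.39%, and sell the proceeds forward at 5.9921.
Profit = 59,860,681.61 − 58,764,100.14 = CNY 1,096,581.

CNY 1,096,581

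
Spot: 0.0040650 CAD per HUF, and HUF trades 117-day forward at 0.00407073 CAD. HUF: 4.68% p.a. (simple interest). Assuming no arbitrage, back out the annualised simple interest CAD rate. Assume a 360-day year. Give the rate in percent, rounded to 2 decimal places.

5.12%

T = 117/360 years.
CIP gives F = S · g_CAD/g_HUF, so g_CAD/g_HUF = 0.00407073/0.004065 = 1.0014096.
HUF growth factor: 1 + 0.0468×117/360 = 1.015210.
So the CAD growth factor = 1.016641.
r = (1.016641 − 1)/(117/360) = 0.051203 → 5.12%.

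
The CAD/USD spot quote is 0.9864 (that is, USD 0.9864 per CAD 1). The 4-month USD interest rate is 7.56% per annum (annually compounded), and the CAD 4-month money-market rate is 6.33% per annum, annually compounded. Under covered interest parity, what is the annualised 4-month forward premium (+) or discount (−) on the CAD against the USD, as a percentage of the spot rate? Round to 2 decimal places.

+1.15%

T = 4/12 years.
F = S · g_USD/g_CAD = 0.9864 × 1.0245904/1.0206698 = 0.9901890.
Annualised premium = (F − S)/S × (1/T) = (0.9901890 − 0.9864)/0.9864 ÷ (4/12) = 1.15%.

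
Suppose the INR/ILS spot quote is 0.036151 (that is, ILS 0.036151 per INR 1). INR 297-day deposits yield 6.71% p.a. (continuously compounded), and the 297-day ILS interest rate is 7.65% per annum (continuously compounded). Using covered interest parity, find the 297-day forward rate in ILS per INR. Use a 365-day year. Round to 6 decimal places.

T = 297/365 years.
ILS accumulates by e^(0.0765×297/365) = 1.0642262.
Growth of 1 INR over T: e^(0.0671×297/365) = 1.0561172.
So F = 0.036151 × 1.0642262 / 1.0561172 = 0.03642857 (ILS/INR).

0.036429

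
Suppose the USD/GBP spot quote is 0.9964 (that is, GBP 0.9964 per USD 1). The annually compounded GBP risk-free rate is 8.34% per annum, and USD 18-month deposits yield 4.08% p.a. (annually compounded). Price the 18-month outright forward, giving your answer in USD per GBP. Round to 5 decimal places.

0.94500

T = 18/12 years.
GBP growth factor: (1 + 0.0834)^(18/12) = 1.1276732.
USD growth factor: (1 + 0.0408)^(18/12) = 1.0618201.
CIP: F = S · (grow GBP)/(grow USD) = 0.9964 × 1.1276732/1.0618201 = 1.058196 GBP per USD.
Quoted the other way: 1/1.058196 = 0.94500 USD per GBP.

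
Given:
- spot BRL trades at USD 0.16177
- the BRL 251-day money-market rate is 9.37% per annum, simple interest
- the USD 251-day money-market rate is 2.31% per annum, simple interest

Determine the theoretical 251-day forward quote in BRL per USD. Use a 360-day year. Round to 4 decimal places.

6.4811

T = 251/360 years.
USD accumulates by 1 + 0.0231×251/360 = 1.0161058.
BRL growth factor: 1 + 0.0937×251/360 = 1.0653297.
Forward (USD per BRL) = 0.16177 × 1.0161058 / 1.0653297 = 0.1542954.
Quoted the other way: 1/0.1542954 = 6.4811 BRL per USD.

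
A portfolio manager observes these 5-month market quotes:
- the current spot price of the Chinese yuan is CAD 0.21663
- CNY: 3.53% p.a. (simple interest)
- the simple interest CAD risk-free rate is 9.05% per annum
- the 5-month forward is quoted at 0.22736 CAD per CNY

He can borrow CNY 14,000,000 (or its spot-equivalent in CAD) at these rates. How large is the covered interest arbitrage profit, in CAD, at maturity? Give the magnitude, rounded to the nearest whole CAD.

CAD 82,675

T = 5/12 years.
Route A — deposit CNY, sell forward: 14,000,000 × 1.014708333 × 0.22736 = CAD 3,229,857.21.
Route B — convert at spot, deposit CAD: 14,000,000 × 0.21663 × 1.037708333 = CAD 3,147,182.59.
The quoted forward overvalues CNY, so borrow CAD, buy CNY at spot, deposit the CNY at 3.53%, and sell the proceeds forward at 0.22736.
Profit = 3,229,857.21 − 3,147,182.59 = CAD 82,675.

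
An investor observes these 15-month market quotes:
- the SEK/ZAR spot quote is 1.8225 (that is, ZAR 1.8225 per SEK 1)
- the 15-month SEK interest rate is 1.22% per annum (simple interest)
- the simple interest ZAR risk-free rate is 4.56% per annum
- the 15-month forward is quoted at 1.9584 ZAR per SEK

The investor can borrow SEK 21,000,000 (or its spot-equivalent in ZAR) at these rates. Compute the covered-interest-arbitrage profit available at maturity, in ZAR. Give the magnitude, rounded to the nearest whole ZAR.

T = 15/12 years.
Keep in SEK, deliver into the forward: 21,000,000·1.015250·1.9584 = ZAR 41,753,577.60.
Swap to ZAR now, deposit: 21,000,000·1.8225·1.057000 = ZAR 40,454,032.50.
The quoted forward overvalues SEK, so borrow ZAR, buy SEK at spot, deposit the SEK at 1.22%, and sell the proceeds forward at 1.9584.
Arbitrage profit = |41,753,577.60 − 40,454,032.50| = ZAR 1,299,545.

ZAR 1,299,545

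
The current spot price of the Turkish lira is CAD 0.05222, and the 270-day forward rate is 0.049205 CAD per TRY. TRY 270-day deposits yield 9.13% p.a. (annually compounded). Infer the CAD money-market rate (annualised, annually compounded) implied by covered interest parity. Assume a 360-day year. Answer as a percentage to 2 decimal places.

T = 270/360 years.
By CIP, F/S equals the CAD-to-TRY growth ratio: 0.049205/0.05222 = 0.9422635.
The TRY side grows by (1 + 0.0913)^(270/360) = 1.0677218.
So the CAD growth factor = 1.0060753.
Annualise: 1.0060753^(360/270) − 1 = 0.008109 = 0.81%.

0.81%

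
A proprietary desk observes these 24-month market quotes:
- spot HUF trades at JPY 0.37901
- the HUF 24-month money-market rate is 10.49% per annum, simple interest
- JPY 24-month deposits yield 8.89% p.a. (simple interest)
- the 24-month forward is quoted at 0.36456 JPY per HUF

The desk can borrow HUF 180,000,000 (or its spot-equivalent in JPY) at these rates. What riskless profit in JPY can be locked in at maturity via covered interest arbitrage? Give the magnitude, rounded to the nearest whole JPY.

T = 2 years.
Invest the HUF and cover forward: 180,000,000 × 1.209800 × 0.36456 = JPY 79,388,043.84.
Convert at spot and invest in JPY: 180,000,000 × 0.37901 × 1.177800 = JPY 80,351,636.04.
The quoted forward undervalues HUF, so borrow HUF, convert to JPY at spot, deposit the JPY at 8.89%, and buy HUF forward at 0.36456 to cover the loan.
Profit = 80,351,636.04 − 79,388,043.84 = JPY 963,592.

JPY 963,592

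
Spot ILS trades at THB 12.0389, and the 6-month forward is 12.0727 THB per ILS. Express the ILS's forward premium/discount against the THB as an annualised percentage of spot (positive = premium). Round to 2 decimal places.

T = 6/12 years.
ILS trades forward at +0.28076% vs spot over the period.
×(1/T) gives 0.56% p.a.

+0.56%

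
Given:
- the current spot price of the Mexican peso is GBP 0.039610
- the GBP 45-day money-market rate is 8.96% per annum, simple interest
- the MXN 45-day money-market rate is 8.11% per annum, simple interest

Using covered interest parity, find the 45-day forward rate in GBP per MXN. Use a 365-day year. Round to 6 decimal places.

0.039651

T = 45/365 years.
GBP growth factor: 1 + 0.0896×45/365 = 1.0110466.
Growth of 1 MXN over T: 1 + 0.0811×45/365 = 1.0099986.
CIP: F = S · (grow GBP)/(grow MXN) = 0.03961 × 1.0110466/1.0099986 = 0.03965110 GBP per MXN.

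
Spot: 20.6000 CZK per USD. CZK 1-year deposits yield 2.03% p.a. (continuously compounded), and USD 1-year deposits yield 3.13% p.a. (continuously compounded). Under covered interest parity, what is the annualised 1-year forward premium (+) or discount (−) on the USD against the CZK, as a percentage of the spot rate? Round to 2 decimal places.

-1.09%

T = 1 year.
F = S · g_CZK/g_USD = 20.6 × 1.0205074/1.031795 = 20.3746407.
(F − S)/S ÷ T = (20.3746407 − 20.6)/20.6/1 = -0.010940 → -1.09%.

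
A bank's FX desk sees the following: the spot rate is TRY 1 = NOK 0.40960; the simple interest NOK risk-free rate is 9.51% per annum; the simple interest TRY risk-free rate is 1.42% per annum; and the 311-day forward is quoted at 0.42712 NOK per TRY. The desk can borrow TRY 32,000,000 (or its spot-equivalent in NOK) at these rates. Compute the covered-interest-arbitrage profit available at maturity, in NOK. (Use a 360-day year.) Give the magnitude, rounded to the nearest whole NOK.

NOK 348,527

T = 311/360 years.
Route A — deposit TRY, sell forward: 32,000,000 × 1.0122672222 × 0.42712 = NOK 13,835,506.43.
Route B — convert at spot, deposit NOK: 32,000,000 × 0.40960 × 1.0821558333 = NOK 14,184,032.94.
The quoted forward undervalues TRY, so borrow TRY, convert to NOK at spot, deposit the NOK at 9.51%, and buy TRY forward at 0.42712 to cover the loan.
Arbitrage profit = |13,835,506.43 − 14,184,032.94| = NOK 348,527.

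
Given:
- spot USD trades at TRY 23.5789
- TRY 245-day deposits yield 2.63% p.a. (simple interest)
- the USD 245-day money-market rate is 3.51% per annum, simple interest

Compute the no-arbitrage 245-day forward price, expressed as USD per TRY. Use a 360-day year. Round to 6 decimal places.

0.042660

T = 245/360 years.
TRY accumulates by 1 + 0.0263×245/360 = 1.0178986.
USD accumulates by 1 + 0.0351×245/360 = 1.0238875.
Forward (TRY per USD) = 23.5789 × 1.0178986 / 1.0238875 = 23.44098.
Quoted the other way: 1/23.44098 = 0.042660 USD per TRY.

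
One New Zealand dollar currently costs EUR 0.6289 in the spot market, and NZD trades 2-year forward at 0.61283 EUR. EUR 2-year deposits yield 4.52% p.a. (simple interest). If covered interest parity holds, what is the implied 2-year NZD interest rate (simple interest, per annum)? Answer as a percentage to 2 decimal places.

5.95%

T = 2 years.
CIP gives F = S · g_EUR/g_NZD, so g_EUR/g_NZD = 0.61283/0.6289 = 0.9744474.
EUR growth factor: 1 + 0.0452×2 = 1.090400.
Hence g_NZD = 1.1189932.
(1.1189932 − 1)/T = 0.059497, i.e. 5.95%.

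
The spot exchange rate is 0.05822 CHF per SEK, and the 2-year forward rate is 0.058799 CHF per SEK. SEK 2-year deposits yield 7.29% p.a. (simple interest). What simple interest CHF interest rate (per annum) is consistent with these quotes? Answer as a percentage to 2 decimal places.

T = 2 years.
CIP gives F = S · g_CHF/g_SEK, so g_CHF/g_SEK = 0.058799/0.05822 = 1.0099450.
SEK growth factor: 1 + 0.0729×2 = 1.145800.
Hence g_CHF = 1.157195.
(1.157195 − 1)/T = 0.078597, i.e. 7.86%.

7.86%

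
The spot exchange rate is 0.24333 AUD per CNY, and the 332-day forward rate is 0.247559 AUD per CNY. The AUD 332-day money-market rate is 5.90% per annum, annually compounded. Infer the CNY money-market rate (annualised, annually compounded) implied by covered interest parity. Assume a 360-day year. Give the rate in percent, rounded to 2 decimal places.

3.94%

T = 332/360 years.
CIP gives F = S · g_AUD/g_CNY, so g_AUD/g_CNY = 0.247559/0.24333 = 1.0173797.
AUD growth factor: (1 + 0.0590)^(332/360) = 1.0542888.
That pins the CNY growth at 1.0362786.
r = 1.0362786^(360/332) − 1 = 0.039398 → 3.94%.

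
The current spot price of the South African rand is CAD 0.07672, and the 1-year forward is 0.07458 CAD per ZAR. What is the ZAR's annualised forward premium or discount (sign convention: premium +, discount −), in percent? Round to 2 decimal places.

T = 1 year.
ZAR trades forward at -2.78936% vs spot over the period.
Per annum: -0.0278936 / 1 = -0.027894 = -2.79%.

-2.79%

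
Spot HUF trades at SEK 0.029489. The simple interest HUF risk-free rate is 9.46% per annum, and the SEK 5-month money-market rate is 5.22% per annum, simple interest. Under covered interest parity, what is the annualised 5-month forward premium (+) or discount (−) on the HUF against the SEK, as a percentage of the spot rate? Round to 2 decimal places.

-4.08%

T = 5/12 years.
CIP forward (SEK per HUF) = 0.029489 × 1.021750/1.0394167 = 0.028987783.
Annualised premium = (F − S)/S × (1/T) = (0.028987783 − 0.029489)/0.029489 ÷ (5/12) = -4.08%.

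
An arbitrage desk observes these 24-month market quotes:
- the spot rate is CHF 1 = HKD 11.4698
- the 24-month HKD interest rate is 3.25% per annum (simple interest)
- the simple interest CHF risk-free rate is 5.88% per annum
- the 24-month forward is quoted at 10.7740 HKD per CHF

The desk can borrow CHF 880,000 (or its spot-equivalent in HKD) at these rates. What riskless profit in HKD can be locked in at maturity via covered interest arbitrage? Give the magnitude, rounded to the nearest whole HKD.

T = 2 years.
Invest the CHF and cover forward: 880,000 × 1.117600 × 10.7740 = HKD 10,596,099.71.
Convert at spot and invest in HKD: 880,000 × 11.4698 × 1.065000 = HKD 10,749,496.56.
The quoted forward undervalues CHF, so borrow CHF, convert to HKD at spot, deposit the HKD at 3.25%, and buy CHF forward at 10.7740 to cover the loan.
The gap between the two covered legs is HKD 153,397.

HKD 153,397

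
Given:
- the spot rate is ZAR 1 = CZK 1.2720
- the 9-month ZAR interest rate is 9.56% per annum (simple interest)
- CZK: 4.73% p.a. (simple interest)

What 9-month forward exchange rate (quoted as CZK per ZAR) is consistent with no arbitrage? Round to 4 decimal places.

1.2290

T = 9/12 years.
CZK growth factor: 1 + 0.0473×9/12 = 1.035475.
ZAR growth factor: 1 + 0.0956×9/12 = 1.071700.
Forward (CZK per ZAR) = 1.272 × 1.035475 / 1.071700 = 1.229005.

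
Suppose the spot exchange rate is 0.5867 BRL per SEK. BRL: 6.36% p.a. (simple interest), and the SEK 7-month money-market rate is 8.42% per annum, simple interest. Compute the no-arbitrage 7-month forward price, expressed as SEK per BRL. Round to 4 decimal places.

T = 7/12 years.
Growth of 1 BRL over T: 1 + 0.0636×7/12 = 1.037100.
Growth of 1 SEK over T: 1 + 0.0842×7/12 = 1.0491167.
CIP: F = S · (grow BRL)/(grow SEK) = 0.5867 × 1.037100/1.0491167 = 0.5799799 BRL per SEK.
Quoted the other way: 1/0.5799799 = 1.7242 SEK per BRL.

1.7242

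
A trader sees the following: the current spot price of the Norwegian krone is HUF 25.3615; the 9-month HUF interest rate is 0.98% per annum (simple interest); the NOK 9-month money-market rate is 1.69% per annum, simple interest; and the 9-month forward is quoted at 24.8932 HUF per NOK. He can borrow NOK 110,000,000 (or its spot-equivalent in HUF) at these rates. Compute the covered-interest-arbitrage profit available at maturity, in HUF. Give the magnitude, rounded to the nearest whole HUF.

HUF 37,310,429

T = 9/12 years.
Route A — deposit NOK, sell forward: 110,000,000 × 1.012675 × 24.8932 = HUF 2,772,959,344.10.
Route B — convert at spot, deposit HUF: 110,000,000 × 25.3615 × 1.007350 = HUF 2,810,269,772.75.
The quoted forward undervalues NOK, so borrow NOK, convert to HUF at spot, deposit the HUF at 0.98%, and buy NOK forward at 24.8932 to cover the loan.
Profit = 2,810,269,772.75 − 2,772,959,344.10 = HUF 37,310,429.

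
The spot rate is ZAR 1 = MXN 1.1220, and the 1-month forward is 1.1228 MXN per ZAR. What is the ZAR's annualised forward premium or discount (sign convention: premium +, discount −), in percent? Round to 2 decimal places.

+0.86%

T = 1/12 years.
(F − S)/S = (1.1228 − 1.122)/1.122 = 0.0007130.
Per annum: 0.0007130 / (1/12) = 0.008556 = 0.86%.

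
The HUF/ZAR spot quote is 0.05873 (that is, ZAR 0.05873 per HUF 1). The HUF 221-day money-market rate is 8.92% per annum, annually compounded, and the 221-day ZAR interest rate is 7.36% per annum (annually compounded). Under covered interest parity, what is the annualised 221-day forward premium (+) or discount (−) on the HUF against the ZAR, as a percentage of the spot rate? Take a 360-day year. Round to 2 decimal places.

T = 221/360 years.
F = S · g_ZAR/g_HUF = 0.05873 × 1.0445612/1.0538528 = 0.05821219.
Annualised premium = (F − S)/S × (1/T) = (0.05821219 − 0.05873)/0.05873 ÷ (221/360) = -1.44%.

-1.44%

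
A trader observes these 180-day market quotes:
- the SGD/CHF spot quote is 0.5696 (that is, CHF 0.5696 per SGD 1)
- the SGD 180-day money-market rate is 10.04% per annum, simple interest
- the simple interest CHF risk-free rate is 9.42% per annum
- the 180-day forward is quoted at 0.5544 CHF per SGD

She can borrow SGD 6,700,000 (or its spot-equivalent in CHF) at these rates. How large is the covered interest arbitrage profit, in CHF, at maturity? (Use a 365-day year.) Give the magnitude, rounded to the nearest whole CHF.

T = 180/365 years.
Keep in SGD, deliver into the forward: 6,700,000·1.049512329·0.5544 = CHF 3,898,392.56.
Swap to CHF now, deposit: 6,700,000·0.5696·1.046454795 = CHF 3,993,606.36.
The quoted forward undervalues SGD, so borrow SGD, convert to CHF at spot, deposit the CHF at 9.42%, and buy SGD forward at 0.5544 to cover the loan.
Profit = 3,993,606.36 − 3,898,392.56 = CHF 95,214.

CHF 95,214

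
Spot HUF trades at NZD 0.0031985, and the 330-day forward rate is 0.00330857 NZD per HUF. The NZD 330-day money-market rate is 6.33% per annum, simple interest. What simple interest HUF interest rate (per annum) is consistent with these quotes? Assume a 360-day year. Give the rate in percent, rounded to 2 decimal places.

T = 330/360 years.
By CIP, F/S equals the NZD-to-HUF growth ratio: 0.00330857/0.0031985 = 1.0344130.
NZD growth factor: 1 + 0.0633×330/360 = 1.058025.
That pins the HUF growth at 1.0228265.
r = (1.0228265 − 1)/(330/360) = 0.024902 → 2.49%.

2.49%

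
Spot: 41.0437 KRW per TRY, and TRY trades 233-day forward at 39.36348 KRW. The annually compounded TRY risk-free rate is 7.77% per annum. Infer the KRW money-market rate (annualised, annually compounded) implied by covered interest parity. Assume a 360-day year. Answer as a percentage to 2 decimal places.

1.03%

T = 233/360 years.
F/S = 39.36348/41.0437 = 0.9590627 = (growth of KRW) / (growth of TRY).
The TRY side grows by (1 + 0.0777)^(233/360) = 1.049623.
Hence g_KRW = 1.0066543.
r = 1.0066543^(360/233) − 1 = 0.010300 → 1.03%.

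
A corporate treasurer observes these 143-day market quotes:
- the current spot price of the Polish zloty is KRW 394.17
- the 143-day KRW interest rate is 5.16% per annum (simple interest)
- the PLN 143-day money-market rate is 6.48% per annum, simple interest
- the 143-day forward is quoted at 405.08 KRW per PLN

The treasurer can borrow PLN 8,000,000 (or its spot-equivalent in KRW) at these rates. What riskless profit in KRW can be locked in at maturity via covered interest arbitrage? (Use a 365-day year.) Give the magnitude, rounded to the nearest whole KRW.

KRW 105,803,435

T = 143/365 years.
Invest the PLN and cover forward: 8,000,000 × 1.02538739726 × 405.08 = KRW 3,322,911,415.06.
Convert at spot and invest in KRW: 8,000,000 × 394.17 × 1.020215890411 = KRW 3,217,107,980.19.
The quoted forward overvalues PLN, so borrow KRW, buy PLN at spot, deposit the PLN at 6.48%, and sell the proceeds forward at 405.08.
Arbitrage profit = |3,322,911,415.06 − 3,217,107,980.19| = KRW 105,803,435.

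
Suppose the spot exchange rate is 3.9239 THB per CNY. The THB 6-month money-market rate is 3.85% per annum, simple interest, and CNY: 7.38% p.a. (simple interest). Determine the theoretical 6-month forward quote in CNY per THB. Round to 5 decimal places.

0.25926

T = 6/12 years.
THB accumulates by 1 + 0.0385×6/12 = 1.019250.
CNY growth factor: 1 + 0.0738×6/12 = 1.036900.
CIP: F = S · (grow THB)/(grow CNY) = 3.9239 × 1.019250/1.036900 = 3.857108 THB per CNY.
Quoted the other way: 1/3.857108 = 0.25926 CNY per THB.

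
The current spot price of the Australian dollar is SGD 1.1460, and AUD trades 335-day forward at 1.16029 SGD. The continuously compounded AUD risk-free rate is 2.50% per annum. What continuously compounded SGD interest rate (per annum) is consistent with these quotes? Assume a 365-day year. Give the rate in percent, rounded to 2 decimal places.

T = 335/365 years.
CIP gives F = S · g_SGD/g_AUD, so g_SGD/g_AUD = 1.16029/1.146 = 1.0124695.
The AUD side grows by e^(0.0250×335/365) = 1.0232105.
So the SGD growth factor = 1.0359694.
Take logs: ln 1.0359694 / (335/365) = 0.038502, so 3.85%.

3.85%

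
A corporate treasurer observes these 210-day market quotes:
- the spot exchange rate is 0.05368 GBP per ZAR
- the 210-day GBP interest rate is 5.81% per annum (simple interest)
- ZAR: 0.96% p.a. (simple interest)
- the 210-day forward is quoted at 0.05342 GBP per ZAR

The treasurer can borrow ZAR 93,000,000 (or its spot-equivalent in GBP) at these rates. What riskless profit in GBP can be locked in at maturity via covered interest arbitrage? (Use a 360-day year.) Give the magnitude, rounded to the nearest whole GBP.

GBP 165,554

T = 210/360 years.
Invest the ZAR and cover forward: 93,000,000 × 1.005600 × 0.05342 = GBP 4,995,881.14.
Convert at spot and invest in GBP: 93,000,000 × 0.05368 × 1.033891667 = GBP 5,161,435.34.
The quoted forward undervalues ZAR, so borrow ZAR, convert to GBP at spot, deposit the GBP at 5.81%, and buy ZAR forward at 0.05342 to cover the loan.
The gap between the two covered legs is GBP 165,554.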